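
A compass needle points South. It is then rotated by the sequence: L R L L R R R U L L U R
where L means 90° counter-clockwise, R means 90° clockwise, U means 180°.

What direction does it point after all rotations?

Answer: Final heading: South

Derivation:
Start: South
  L (left (90° counter-clockwise)) -> East
  R (right (90° clockwise)) -> South
  L (left (90° counter-clockwise)) -> East
  L (left (90° counter-clockwise)) -> North
  R (right (90° clockwise)) -> East
  R (right (90° clockwise)) -> South
  R (right (90° clockwise)) -> West
  U (U-turn (180°)) -> East
  L (left (90° counter-clockwise)) -> North
  L (left (90° counter-clockwise)) -> West
  U (U-turn (180°)) -> East
  R (right (90° clockwise)) -> South
Final: South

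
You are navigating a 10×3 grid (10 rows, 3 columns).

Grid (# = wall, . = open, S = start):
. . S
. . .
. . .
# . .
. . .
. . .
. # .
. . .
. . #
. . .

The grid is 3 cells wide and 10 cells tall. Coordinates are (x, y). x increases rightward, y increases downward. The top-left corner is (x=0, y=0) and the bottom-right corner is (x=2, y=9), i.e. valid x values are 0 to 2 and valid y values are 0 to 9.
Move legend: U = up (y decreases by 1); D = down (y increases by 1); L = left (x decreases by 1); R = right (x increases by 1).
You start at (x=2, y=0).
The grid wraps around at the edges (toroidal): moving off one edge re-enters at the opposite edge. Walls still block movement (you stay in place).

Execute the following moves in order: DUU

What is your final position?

Answer: Final position: (x=2, y=9)

Derivation:
Start: (x=2, y=0)
  D (down): (x=2, y=0) -> (x=2, y=1)
  U (up): (x=2, y=1) -> (x=2, y=0)
  U (up): (x=2, y=0) -> (x=2, y=9)
Final: (x=2, y=9)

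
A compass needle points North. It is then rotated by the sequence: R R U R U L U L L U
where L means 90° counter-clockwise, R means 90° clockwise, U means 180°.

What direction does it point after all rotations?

Start: North
  R (right (90° clockwise)) -> East
  R (right (90° clockwise)) -> South
  U (U-turn (180°)) -> North
  R (right (90° clockwise)) -> East
  U (U-turn (180°)) -> West
  L (left (90° counter-clockwise)) -> South
  U (U-turn (180°)) -> North
  L (left (90° counter-clockwise)) -> West
  L (left (90° counter-clockwise)) -> South
  U (U-turn (180°)) -> North
Final: North

Answer: Final heading: North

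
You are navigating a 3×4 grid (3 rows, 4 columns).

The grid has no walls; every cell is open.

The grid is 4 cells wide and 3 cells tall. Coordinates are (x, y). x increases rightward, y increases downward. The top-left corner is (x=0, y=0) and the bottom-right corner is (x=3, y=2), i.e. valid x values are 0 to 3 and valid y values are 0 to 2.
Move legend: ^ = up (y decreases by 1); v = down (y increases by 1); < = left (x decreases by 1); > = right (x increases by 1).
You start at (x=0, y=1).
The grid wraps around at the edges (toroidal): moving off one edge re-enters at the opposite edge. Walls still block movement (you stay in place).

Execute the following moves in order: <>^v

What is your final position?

Start: (x=0, y=1)
  < (left): (x=0, y=1) -> (x=3, y=1)
  > (right): (x=3, y=1) -> (x=0, y=1)
  ^ (up): (x=0, y=1) -> (x=0, y=0)
  v (down): (x=0, y=0) -> (x=0, y=1)
Final: (x=0, y=1)

Answer: Final position: (x=0, y=1)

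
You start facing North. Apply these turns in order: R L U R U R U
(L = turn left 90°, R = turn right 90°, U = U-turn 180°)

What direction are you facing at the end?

Start: North
  R (right (90° clockwise)) -> East
  L (left (90° counter-clockwise)) -> North
  U (U-turn (180°)) -> South
  R (right (90° clockwise)) -> West
  U (U-turn (180°)) -> East
  R (right (90° clockwise)) -> South
  U (U-turn (180°)) -> North
Final: North

Answer: Final heading: North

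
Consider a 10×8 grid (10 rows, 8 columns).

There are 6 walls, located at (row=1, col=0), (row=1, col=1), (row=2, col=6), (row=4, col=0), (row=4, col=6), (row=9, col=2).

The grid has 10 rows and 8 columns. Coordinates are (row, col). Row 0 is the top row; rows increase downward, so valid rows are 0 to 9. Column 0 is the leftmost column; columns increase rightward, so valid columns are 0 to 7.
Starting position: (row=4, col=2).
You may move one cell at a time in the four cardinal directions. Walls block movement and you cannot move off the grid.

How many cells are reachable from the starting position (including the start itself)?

Answer: Reachable cells: 74

Derivation:
BFS flood-fill from (row=4, col=2):
  Distance 0: (row=4, col=2)
  Distance 1: (row=3, col=2), (row=4, col=1), (row=4, col=3), (row=5, col=2)
  Distance 2: (row=2, col=2), (row=3, col=1), (row=3, col=3), (row=4, col=4), (row=5, col=1), (row=5, col=3), (row=6, col=2)
  Distance 3: (row=1, col=2), (row=2, col=1), (row=2, col=3), (row=3, col=0), (row=3, col=4), (row=4, col=5), (row=5, col=0), (row=5, col=4), (row=6, col=1), (row=6, col=3), (row=7, col=2)
  Distance 4: (row=0, col=2), (row=1, col=3), (row=2, col=0), (row=2, col=4), (row=3, col=5), (row=5, col=5), (row=6, col=0), (row=6, col=4), (row=7, col=1), (row=7, col=3), (row=8, col=2)
  Distance 5: (row=0, col=1), (row=0, col=3), (row=1, col=4), (row=2, col=5), (row=3, col=6), (row=5, col=6), (row=6, col=5), (row=7, col=0), (row=7, col=4), (row=8, col=1), (row=8, col=3)
  Distance 6: (row=0, col=0), (row=0, col=4), (row=1, col=5), (row=3, col=7), (row=5, col=7), (row=6, col=6), (row=7, col=5), (row=8, col=0), (row=8, col=4), (row=9, col=1), (row=9, col=3)
  Distance 7: (row=0, col=5), (row=1, col=6), (row=2, col=7), (row=4, col=7), (row=6, col=7), (row=7, col=6), (row=8, col=5), (row=9, col=0), (row=9, col=4)
  Distance 8: (row=0, col=6), (row=1, col=7), (row=7, col=7), (row=8, col=6), (row=9, col=5)
  Distance 9: (row=0, col=7), (row=8, col=7), (row=9, col=6)
  Distance 10: (row=9, col=7)
Total reachable: 74 (grid has 74 open cells total)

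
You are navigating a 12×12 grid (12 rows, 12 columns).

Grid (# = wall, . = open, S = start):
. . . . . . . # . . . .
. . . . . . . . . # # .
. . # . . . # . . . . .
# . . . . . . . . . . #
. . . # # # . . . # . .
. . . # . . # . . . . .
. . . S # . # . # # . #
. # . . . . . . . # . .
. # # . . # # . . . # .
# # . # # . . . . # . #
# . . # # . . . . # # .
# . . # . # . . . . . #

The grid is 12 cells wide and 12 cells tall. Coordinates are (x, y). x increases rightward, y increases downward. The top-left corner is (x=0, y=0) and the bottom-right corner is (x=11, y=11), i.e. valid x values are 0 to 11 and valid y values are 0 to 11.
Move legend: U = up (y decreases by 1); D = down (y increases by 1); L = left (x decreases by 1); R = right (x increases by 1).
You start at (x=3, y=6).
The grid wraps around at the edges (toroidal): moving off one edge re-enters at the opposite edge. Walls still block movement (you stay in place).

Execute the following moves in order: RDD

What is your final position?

Answer: Final position: (x=3, y=8)

Derivation:
Start: (x=3, y=6)
  R (right): blocked, stay at (x=3, y=6)
  D (down): (x=3, y=6) -> (x=3, y=7)
  D (down): (x=3, y=7) -> (x=3, y=8)
Final: (x=3, y=8)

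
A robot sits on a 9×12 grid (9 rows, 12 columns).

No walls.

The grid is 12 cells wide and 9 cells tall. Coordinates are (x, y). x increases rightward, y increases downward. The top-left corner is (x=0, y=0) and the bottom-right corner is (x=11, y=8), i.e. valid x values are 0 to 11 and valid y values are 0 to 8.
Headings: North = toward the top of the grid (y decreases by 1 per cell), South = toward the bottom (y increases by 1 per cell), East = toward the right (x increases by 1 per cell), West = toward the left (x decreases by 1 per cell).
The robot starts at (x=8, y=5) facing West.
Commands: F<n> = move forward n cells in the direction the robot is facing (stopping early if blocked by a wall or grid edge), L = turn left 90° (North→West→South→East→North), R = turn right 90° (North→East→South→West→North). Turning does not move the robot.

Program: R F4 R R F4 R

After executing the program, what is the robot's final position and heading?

Start: (x=8, y=5), facing West
  R: turn right, now facing North
  F4: move forward 4, now at (x=8, y=1)
  R: turn right, now facing East
  R: turn right, now facing South
  F4: move forward 4, now at (x=8, y=5)
  R: turn right, now facing West
Final: (x=8, y=5), facing West

Answer: Final position: (x=8, y=5), facing West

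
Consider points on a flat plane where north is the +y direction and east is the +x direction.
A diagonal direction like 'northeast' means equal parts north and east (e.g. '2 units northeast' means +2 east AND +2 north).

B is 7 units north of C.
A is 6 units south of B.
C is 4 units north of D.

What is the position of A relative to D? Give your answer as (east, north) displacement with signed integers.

Place D at the origin (east=0, north=0).
  C is 4 units north of D: delta (east=+0, north=+4); C at (east=0, north=4).
  B is 7 units north of C: delta (east=+0, north=+7); B at (east=0, north=11).
  A is 6 units south of B: delta (east=+0, north=-6); A at (east=0, north=5).
Therefore A relative to D: (east=0, north=5).

Answer: A is at (east=0, north=5) relative to D.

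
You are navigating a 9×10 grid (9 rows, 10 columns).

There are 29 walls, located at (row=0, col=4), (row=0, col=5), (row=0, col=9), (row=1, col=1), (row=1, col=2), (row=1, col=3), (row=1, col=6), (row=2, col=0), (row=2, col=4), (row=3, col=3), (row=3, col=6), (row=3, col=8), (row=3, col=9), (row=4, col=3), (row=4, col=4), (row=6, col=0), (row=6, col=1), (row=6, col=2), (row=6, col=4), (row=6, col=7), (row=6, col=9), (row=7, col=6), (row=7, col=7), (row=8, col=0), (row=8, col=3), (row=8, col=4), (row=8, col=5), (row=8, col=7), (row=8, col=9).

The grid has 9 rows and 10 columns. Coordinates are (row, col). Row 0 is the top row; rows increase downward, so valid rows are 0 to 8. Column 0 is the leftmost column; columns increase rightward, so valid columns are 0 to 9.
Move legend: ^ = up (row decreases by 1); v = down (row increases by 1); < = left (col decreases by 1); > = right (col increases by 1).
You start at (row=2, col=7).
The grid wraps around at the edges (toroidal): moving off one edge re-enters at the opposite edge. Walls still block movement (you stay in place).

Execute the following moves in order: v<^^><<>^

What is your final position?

Answer: Final position: (row=0, col=8)

Derivation:
Start: (row=2, col=7)
  v (down): (row=2, col=7) -> (row=3, col=7)
  < (left): blocked, stay at (row=3, col=7)
  ^ (up): (row=3, col=7) -> (row=2, col=7)
  ^ (up): (row=2, col=7) -> (row=1, col=7)
  > (right): (row=1, col=7) -> (row=1, col=8)
  < (left): (row=1, col=8) -> (row=1, col=7)
  < (left): blocked, stay at (row=1, col=7)
  > (right): (row=1, col=7) -> (row=1, col=8)
  ^ (up): (row=1, col=8) -> (row=0, col=8)
Final: (row=0, col=8)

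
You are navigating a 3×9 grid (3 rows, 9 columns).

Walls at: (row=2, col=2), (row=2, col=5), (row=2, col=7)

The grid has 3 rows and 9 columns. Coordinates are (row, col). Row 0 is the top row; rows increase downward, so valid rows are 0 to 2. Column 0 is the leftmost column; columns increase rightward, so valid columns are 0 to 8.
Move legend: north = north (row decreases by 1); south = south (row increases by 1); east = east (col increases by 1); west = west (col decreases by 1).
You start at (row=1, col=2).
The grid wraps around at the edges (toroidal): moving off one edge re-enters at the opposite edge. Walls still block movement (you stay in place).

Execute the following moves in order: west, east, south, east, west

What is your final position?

Answer: Final position: (row=1, col=2)

Derivation:
Start: (row=1, col=2)
  west (west): (row=1, col=2) -> (row=1, col=1)
  east (east): (row=1, col=1) -> (row=1, col=2)
  south (south): blocked, stay at (row=1, col=2)
  east (east): (row=1, col=2) -> (row=1, col=3)
  west (west): (row=1, col=3) -> (row=1, col=2)
Final: (row=1, col=2)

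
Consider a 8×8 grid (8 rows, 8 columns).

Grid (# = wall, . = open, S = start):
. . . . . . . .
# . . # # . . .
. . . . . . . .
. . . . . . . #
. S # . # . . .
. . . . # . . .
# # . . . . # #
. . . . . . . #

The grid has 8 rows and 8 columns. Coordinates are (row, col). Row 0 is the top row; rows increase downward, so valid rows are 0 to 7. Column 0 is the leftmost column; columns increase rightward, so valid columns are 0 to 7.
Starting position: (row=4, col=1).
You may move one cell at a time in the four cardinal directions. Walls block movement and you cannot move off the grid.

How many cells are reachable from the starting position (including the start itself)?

Answer: Reachable cells: 52

Derivation:
BFS flood-fill from (row=4, col=1):
  Distance 0: (row=4, col=1)
  Distance 1: (row=3, col=1), (row=4, col=0), (row=5, col=1)
  Distance 2: (row=2, col=1), (row=3, col=0), (row=3, col=2), (row=5, col=0), (row=5, col=2)
  Distance 3: (row=1, col=1), (row=2, col=0), (row=2, col=2), (row=3, col=3), (row=5, col=3), (row=6, col=2)
  Distance 4: (row=0, col=1), (row=1, col=2), (row=2, col=3), (row=3, col=4), (row=4, col=3), (row=6, col=3), (row=7, col=2)
  Distance 5: (row=0, col=0), (row=0, col=2), (row=2, col=4), (row=3, col=5), (row=6, col=4), (row=7, col=1), (row=7, col=3)
  Distance 6: (row=0, col=3), (row=2, col=5), (row=3, col=6), (row=4, col=5), (row=6, col=5), (row=7, col=0), (row=7, col=4)
  Distance 7: (row=0, col=4), (row=1, col=5), (row=2, col=6), (row=4, col=6), (row=5, col=5), (row=7, col=5)
  Distance 8: (row=0, col=5), (row=1, col=6), (row=2, col=7), (row=4, col=7), (row=5, col=6), (row=7, col=6)
  Distance 9: (row=0, col=6), (row=1, col=7), (row=5, col=7)
  Distance 10: (row=0, col=7)
Total reachable: 52 (grid has 52 open cells total)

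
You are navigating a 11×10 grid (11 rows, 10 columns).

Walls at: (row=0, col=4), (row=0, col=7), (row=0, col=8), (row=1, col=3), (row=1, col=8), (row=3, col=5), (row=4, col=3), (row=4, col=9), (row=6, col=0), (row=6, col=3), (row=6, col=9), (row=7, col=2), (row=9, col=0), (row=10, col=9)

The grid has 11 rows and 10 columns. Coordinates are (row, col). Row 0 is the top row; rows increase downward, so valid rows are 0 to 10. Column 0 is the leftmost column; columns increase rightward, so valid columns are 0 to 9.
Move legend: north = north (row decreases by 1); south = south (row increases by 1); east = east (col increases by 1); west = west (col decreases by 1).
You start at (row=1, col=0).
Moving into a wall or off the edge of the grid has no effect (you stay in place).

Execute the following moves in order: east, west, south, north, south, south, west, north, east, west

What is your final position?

Start: (row=1, col=0)
  east (east): (row=1, col=0) -> (row=1, col=1)
  west (west): (row=1, col=1) -> (row=1, col=0)
  south (south): (row=1, col=0) -> (row=2, col=0)
  north (north): (row=2, col=0) -> (row=1, col=0)
  south (south): (row=1, col=0) -> (row=2, col=0)
  south (south): (row=2, col=0) -> (row=3, col=0)
  west (west): blocked, stay at (row=3, col=0)
  north (north): (row=3, col=0) -> (row=2, col=0)
  east (east): (row=2, col=0) -> (row=2, col=1)
  west (west): (row=2, col=1) -> (row=2, col=0)
Final: (row=2, col=0)

Answer: Final position: (row=2, col=0)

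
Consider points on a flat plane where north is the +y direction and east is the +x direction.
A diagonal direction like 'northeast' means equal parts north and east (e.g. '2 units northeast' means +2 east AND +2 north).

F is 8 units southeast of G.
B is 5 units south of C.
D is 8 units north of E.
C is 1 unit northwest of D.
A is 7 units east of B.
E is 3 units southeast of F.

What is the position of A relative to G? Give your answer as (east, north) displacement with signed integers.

Place G at the origin (east=0, north=0).
  F is 8 units southeast of G: delta (east=+8, north=-8); F at (east=8, north=-8).
  E is 3 units southeast of F: delta (east=+3, north=-3); E at (east=11, north=-11).
  D is 8 units north of E: delta (east=+0, north=+8); D at (east=11, north=-3).
  C is 1 unit northwest of D: delta (east=-1, north=+1); C at (east=10, north=-2).
  B is 5 units south of C: delta (east=+0, north=-5); B at (east=10, north=-7).
  A is 7 units east of B: delta (east=+7, north=+0); A at (east=17, north=-7).
Therefore A relative to G: (east=17, north=-7).

Answer: A is at (east=17, north=-7) relative to G.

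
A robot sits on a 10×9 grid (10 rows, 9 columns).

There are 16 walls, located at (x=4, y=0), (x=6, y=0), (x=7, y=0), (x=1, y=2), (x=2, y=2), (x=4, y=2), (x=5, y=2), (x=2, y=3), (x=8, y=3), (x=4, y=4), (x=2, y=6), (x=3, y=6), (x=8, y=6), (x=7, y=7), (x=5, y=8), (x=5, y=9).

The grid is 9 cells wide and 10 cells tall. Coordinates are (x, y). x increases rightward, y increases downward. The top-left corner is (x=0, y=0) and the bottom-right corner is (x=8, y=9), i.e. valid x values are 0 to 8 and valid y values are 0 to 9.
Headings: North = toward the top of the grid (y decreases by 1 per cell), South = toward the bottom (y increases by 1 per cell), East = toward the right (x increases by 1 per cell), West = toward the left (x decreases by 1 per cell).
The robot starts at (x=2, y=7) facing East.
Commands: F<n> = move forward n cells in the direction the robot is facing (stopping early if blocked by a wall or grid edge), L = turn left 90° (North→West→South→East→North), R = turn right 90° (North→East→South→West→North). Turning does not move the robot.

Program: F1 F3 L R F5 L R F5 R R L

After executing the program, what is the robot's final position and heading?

Answer: Final position: (x=6, y=7), facing South

Derivation:
Start: (x=2, y=7), facing East
  F1: move forward 1, now at (x=3, y=7)
  F3: move forward 3, now at (x=6, y=7)
  L: turn left, now facing North
  R: turn right, now facing East
  F5: move forward 0/5 (blocked), now at (x=6, y=7)
  L: turn left, now facing North
  R: turn right, now facing East
  F5: move forward 0/5 (blocked), now at (x=6, y=7)
  R: turn right, now facing South
  R: turn right, now facing West
  L: turn left, now facing South
Final: (x=6, y=7), facing South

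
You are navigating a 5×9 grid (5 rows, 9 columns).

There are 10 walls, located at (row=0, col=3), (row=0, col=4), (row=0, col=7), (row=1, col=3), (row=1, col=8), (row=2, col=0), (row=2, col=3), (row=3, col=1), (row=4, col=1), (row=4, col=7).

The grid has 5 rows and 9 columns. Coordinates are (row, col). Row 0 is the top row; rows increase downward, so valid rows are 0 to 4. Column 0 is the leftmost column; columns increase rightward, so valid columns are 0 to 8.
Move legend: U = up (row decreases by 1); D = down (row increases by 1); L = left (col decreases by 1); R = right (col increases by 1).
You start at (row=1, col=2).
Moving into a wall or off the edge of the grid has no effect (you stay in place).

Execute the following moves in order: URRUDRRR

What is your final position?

Start: (row=1, col=2)
  U (up): (row=1, col=2) -> (row=0, col=2)
  R (right): blocked, stay at (row=0, col=2)
  R (right): blocked, stay at (row=0, col=2)
  U (up): blocked, stay at (row=0, col=2)
  D (down): (row=0, col=2) -> (row=1, col=2)
  [×3]R (right): blocked, stay at (row=1, col=2)
Final: (row=1, col=2)

Answer: Final position: (row=1, col=2)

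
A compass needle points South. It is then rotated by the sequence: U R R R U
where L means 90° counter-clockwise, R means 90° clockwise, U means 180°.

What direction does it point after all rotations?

Answer: Final heading: East

Derivation:
Start: South
  U (U-turn (180°)) -> North
  R (right (90° clockwise)) -> East
  R (right (90° clockwise)) -> South
  R (right (90° clockwise)) -> West
  U (U-turn (180°)) -> East
Final: East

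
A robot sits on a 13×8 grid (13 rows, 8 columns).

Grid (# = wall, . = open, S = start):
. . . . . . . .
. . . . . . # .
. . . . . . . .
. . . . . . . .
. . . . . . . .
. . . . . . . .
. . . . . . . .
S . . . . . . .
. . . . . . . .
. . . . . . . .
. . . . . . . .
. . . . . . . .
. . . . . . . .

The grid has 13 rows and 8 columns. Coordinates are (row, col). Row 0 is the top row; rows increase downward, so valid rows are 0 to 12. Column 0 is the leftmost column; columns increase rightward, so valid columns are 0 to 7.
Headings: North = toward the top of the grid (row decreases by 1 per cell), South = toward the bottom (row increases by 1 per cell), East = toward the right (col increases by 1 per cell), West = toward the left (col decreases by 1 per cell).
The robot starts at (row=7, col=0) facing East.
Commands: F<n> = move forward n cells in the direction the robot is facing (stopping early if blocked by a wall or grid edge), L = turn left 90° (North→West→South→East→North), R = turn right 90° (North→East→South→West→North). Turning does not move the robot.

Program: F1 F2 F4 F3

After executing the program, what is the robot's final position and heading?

Answer: Final position: (row=7, col=7), facing East

Derivation:
Start: (row=7, col=0), facing East
  F1: move forward 1, now at (row=7, col=1)
  F2: move forward 2, now at (row=7, col=3)
  F4: move forward 4, now at (row=7, col=7)
  F3: move forward 0/3 (blocked), now at (row=7, col=7)
Final: (row=7, col=7), facing East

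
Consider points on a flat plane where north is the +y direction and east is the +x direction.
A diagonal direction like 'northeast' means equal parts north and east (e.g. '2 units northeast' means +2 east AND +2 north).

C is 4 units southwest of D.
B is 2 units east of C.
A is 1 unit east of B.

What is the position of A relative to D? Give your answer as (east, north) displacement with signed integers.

Answer: A is at (east=-1, north=-4) relative to D.

Derivation:
Place D at the origin (east=0, north=0).
  C is 4 units southwest of D: delta (east=-4, north=-4); C at (east=-4, north=-4).
  B is 2 units east of C: delta (east=+2, north=+0); B at (east=-2, north=-4).
  A is 1 unit east of B: delta (east=+1, north=+0); A at (east=-1, north=-4).
Therefore A relative to D: (east=-1, north=-4).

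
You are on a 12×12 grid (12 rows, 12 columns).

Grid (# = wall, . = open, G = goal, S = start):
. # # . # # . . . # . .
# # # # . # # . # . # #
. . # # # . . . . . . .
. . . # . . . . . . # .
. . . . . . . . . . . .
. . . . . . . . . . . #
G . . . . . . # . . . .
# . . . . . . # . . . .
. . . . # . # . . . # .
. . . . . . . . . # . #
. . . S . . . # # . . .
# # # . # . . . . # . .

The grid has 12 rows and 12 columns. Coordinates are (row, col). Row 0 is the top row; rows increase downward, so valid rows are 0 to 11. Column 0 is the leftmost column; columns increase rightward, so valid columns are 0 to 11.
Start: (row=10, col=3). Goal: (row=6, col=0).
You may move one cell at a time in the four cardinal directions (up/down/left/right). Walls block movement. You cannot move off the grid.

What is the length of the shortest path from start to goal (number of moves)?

Answer: Shortest path length: 7

Derivation:
BFS from (row=10, col=3) until reaching (row=6, col=0):
  Distance 0: (row=10, col=3)
  Distance 1: (row=9, col=3), (row=10, col=2), (row=10, col=4), (row=11, col=3)
  Distance 2: (row=8, col=3), (row=9, col=2), (row=9, col=4), (row=10, col=1), (row=10, col=5)
  Distance 3: (row=7, col=3), (row=8, col=2), (row=9, col=1), (row=9, col=5), (row=10, col=0), (row=10, col=6), (row=11, col=5)
  Distance 4: (row=6, col=3), (row=7, col=2), (row=7, col=4), (row=8, col=1), (row=8, col=5), (row=9, col=0), (row=9, col=6), (row=11, col=6)
  Distance 5: (row=5, col=3), (row=6, col=2), (row=6, col=4), (row=7, col=1), (row=7, col=5), (row=8, col=0), (row=9, col=7), (row=11, col=7)
  Distance 6: (row=4, col=3), (row=5, col=2), (row=5, col=4), (row=6, col=1), (row=6, col=5), (row=7, col=6), (row=8, col=7), (row=9, col=8), (row=11, col=8)
  Distance 7: (row=4, col=2), (row=4, col=4), (row=5, col=1), (row=5, col=5), (row=6, col=0), (row=6, col=6), (row=8, col=8)  <- goal reached here
One shortest path (7 moves): (row=10, col=3) -> (row=10, col=2) -> (row=10, col=1) -> (row=9, col=1) -> (row=8, col=1) -> (row=7, col=1) -> (row=6, col=1) -> (row=6, col=0)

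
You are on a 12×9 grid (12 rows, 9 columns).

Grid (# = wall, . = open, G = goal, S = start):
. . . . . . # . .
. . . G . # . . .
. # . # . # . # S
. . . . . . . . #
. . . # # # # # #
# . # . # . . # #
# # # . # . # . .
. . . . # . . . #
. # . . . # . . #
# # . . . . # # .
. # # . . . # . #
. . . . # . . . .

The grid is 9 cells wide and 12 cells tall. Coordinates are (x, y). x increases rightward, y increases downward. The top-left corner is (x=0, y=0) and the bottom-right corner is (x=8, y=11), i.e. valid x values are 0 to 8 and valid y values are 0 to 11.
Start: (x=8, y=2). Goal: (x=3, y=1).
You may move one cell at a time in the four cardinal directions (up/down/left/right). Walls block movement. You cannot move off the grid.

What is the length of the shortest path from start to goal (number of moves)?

Answer: Shortest path length: 10

Derivation:
BFS from (x=8, y=2) until reaching (x=3, y=1):
  Distance 0: (x=8, y=2)
  Distance 1: (x=8, y=1)
  Distance 2: (x=8, y=0), (x=7, y=1)
  Distance 3: (x=7, y=0), (x=6, y=1)
  Distance 4: (x=6, y=2)
  Distance 5: (x=6, y=3)
  Distance 6: (x=5, y=3), (x=7, y=3)
  Distance 7: (x=4, y=3)
  Distance 8: (x=4, y=2), (x=3, y=3)
  Distance 9: (x=4, y=1), (x=2, y=3)
  Distance 10: (x=4, y=0), (x=3, y=1), (x=2, y=2), (x=1, y=3), (x=2, y=4)  <- goal reached here
One shortest path (10 moves): (x=8, y=2) -> (x=8, y=1) -> (x=7, y=1) -> (x=6, y=1) -> (x=6, y=2) -> (x=6, y=3) -> (x=5, y=3) -> (x=4, y=3) -> (x=4, y=2) -> (x=4, y=1) -> (x=3, y=1)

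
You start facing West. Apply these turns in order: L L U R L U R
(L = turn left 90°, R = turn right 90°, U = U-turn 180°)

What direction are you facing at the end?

Start: West
  L (left (90° counter-clockwise)) -> South
  L (left (90° counter-clockwise)) -> East
  U (U-turn (180°)) -> West
  R (right (90° clockwise)) -> North
  L (left (90° counter-clockwise)) -> West
  U (U-turn (180°)) -> East
  R (right (90° clockwise)) -> South
Final: South

Answer: Final heading: South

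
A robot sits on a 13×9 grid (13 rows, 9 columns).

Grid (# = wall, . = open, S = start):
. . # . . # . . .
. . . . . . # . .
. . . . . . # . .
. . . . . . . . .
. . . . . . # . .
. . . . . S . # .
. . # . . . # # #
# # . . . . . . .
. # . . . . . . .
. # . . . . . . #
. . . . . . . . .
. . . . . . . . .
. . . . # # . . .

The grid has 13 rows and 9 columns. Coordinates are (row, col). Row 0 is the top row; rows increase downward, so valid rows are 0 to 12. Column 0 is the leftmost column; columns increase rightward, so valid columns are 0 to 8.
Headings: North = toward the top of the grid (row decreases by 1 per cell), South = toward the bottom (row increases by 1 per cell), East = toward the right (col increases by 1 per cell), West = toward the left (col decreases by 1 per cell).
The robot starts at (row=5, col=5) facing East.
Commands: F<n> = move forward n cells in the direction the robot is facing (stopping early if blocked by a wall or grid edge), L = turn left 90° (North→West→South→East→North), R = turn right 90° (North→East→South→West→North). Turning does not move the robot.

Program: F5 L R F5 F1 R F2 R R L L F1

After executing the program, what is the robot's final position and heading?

Start: (row=5, col=5), facing East
  F5: move forward 1/5 (blocked), now at (row=5, col=6)
  L: turn left, now facing North
  R: turn right, now facing East
  F5: move forward 0/5 (blocked), now at (row=5, col=6)
  F1: move forward 0/1 (blocked), now at (row=5, col=6)
  R: turn right, now facing South
  F2: move forward 0/2 (blocked), now at (row=5, col=6)
  R: turn right, now facing West
  R: turn right, now facing North
  L: turn left, now facing West
  L: turn left, now facing South
  F1: move forward 0/1 (blocked), now at (row=5, col=6)
Final: (row=5, col=6), facing South

Answer: Final position: (row=5, col=6), facing South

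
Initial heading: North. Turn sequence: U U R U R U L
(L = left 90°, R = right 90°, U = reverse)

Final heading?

Start: North
  U (U-turn (180°)) -> South
  U (U-turn (180°)) -> North
  R (right (90° clockwise)) -> East
  U (U-turn (180°)) -> West
  R (right (90° clockwise)) -> North
  U (U-turn (180°)) -> South
  L (left (90° counter-clockwise)) -> East
Final: East

Answer: Final heading: East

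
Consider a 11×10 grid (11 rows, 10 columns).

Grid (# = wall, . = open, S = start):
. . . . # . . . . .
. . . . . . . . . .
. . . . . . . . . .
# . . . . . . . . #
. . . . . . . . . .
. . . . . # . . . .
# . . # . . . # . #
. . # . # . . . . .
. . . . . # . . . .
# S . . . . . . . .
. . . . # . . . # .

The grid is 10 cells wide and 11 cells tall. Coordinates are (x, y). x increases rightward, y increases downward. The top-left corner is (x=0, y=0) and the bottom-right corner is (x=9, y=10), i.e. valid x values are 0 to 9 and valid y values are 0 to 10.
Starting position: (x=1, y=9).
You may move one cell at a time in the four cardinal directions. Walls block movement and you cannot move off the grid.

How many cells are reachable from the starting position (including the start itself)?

Answer: Reachable cells: 96

Derivation:
BFS flood-fill from (x=1, y=9):
  Distance 0: (x=1, y=9)
  Distance 1: (x=1, y=8), (x=2, y=9), (x=1, y=10)
  Distance 2: (x=1, y=7), (x=0, y=8), (x=2, y=8), (x=3, y=9), (x=0, y=10), (x=2, y=10)
  Distance 3: (x=1, y=6), (x=0, y=7), (x=3, y=8), (x=4, y=9), (x=3, y=10)
  Distance 4: (x=1, y=5), (x=2, y=6), (x=3, y=7), (x=4, y=8), (x=5, y=9)
  Distance 5: (x=1, y=4), (x=0, y=5), (x=2, y=5), (x=6, y=9), (x=5, y=10)
  Distance 6: (x=1, y=3), (x=0, y=4), (x=2, y=4), (x=3, y=5), (x=6, y=8), (x=7, y=9), (x=6, y=10)
  Distance 7: (x=1, y=2), (x=2, y=3), (x=3, y=4), (x=4, y=5), (x=6, y=7), (x=7, y=8), (x=8, y=9), (x=7, y=10)
  Distance 8: (x=1, y=1), (x=0, y=2), (x=2, y=2), (x=3, y=3), (x=4, y=4), (x=4, y=6), (x=6, y=6), (x=5, y=7), (x=7, y=7), (x=8, y=8), (x=9, y=9)
  Distance 9: (x=1, y=0), (x=0, y=1), (x=2, y=1), (x=3, y=2), (x=4, y=3), (x=5, y=4), (x=6, y=5), (x=5, y=6), (x=8, y=7), (x=9, y=8), (x=9, y=10)
  Distance 10: (x=0, y=0), (x=2, y=0), (x=3, y=1), (x=4, y=2), (x=5, y=3), (x=6, y=4), (x=7, y=5), (x=8, y=6), (x=9, y=7)
  Distance 11: (x=3, y=0), (x=4, y=1), (x=5, y=2), (x=6, y=3), (x=7, y=4), (x=8, y=5)
  Distance 12: (x=5, y=1), (x=6, y=2), (x=7, y=3), (x=8, y=4), (x=9, y=5)
  Distance 13: (x=5, y=0), (x=6, y=1), (x=7, y=2), (x=8, y=3), (x=9, y=4)
  Distance 14: (x=6, y=0), (x=7, y=1), (x=8, y=2)
  Distance 15: (x=7, y=0), (x=8, y=1), (x=9, y=2)
  Distance 16: (x=8, y=0), (x=9, y=1)
  Distance 17: (x=9, y=0)
Total reachable: 96 (grid has 96 open cells total)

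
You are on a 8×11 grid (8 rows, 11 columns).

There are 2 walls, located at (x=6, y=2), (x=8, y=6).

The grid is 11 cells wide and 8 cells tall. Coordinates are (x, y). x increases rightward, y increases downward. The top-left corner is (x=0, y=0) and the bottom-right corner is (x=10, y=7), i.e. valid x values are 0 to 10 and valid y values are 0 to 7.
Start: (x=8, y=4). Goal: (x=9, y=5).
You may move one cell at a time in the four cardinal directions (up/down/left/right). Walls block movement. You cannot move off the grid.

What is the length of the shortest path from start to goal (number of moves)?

BFS from (x=8, y=4) until reaching (x=9, y=5):
  Distance 0: (x=8, y=4)
  Distance 1: (x=8, y=3), (x=7, y=4), (x=9, y=4), (x=8, y=5)
  Distance 2: (x=8, y=2), (x=7, y=3), (x=9, y=3), (x=6, y=4), (x=10, y=4), (x=7, y=5), (x=9, y=5)  <- goal reached here
One shortest path (2 moves): (x=8, y=4) -> (x=9, y=4) -> (x=9, y=5)

Answer: Shortest path length: 2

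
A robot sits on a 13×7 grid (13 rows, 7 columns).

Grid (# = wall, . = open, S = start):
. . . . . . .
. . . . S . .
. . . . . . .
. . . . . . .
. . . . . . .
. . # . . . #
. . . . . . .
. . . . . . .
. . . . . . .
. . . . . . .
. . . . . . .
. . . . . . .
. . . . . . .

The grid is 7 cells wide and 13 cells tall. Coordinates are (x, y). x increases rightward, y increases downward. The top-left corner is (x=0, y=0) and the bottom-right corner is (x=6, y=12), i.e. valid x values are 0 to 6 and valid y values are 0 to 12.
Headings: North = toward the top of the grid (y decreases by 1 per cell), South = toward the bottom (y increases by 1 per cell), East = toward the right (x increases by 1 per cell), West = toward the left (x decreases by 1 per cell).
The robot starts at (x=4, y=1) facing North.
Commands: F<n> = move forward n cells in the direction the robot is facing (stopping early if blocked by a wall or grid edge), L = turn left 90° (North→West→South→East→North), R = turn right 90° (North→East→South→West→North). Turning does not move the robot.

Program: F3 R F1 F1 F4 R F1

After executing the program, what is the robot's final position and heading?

Start: (x=4, y=1), facing North
  F3: move forward 1/3 (blocked), now at (x=4, y=0)
  R: turn right, now facing East
  F1: move forward 1, now at (x=5, y=0)
  F1: move forward 1, now at (x=6, y=0)
  F4: move forward 0/4 (blocked), now at (x=6, y=0)
  R: turn right, now facing South
  F1: move forward 1, now at (x=6, y=1)
Final: (x=6, y=1), facing South

Answer: Final position: (x=6, y=1), facing South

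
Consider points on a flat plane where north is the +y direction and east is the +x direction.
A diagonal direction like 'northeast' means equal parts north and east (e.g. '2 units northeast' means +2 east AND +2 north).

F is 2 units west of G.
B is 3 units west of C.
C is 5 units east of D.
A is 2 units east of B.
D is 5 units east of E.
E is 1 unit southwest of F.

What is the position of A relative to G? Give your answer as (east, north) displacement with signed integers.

Place G at the origin (east=0, north=0).
  F is 2 units west of G: delta (east=-2, north=+0); F at (east=-2, north=0).
  E is 1 unit southwest of F: delta (east=-1, north=-1); E at (east=-3, north=-1).
  D is 5 units east of E: delta (east=+5, north=+0); D at (east=2, north=-1).
  C is 5 units east of D: delta (east=+5, north=+0); C at (east=7, north=-1).
  B is 3 units west of C: delta (east=-3, north=+0); B at (east=4, north=-1).
  A is 2 units east of B: delta (east=+2, north=+0); A at (east=6, north=-1).
Therefore A relative to G: (east=6, north=-1).

Answer: A is at (east=6, north=-1) relative to G.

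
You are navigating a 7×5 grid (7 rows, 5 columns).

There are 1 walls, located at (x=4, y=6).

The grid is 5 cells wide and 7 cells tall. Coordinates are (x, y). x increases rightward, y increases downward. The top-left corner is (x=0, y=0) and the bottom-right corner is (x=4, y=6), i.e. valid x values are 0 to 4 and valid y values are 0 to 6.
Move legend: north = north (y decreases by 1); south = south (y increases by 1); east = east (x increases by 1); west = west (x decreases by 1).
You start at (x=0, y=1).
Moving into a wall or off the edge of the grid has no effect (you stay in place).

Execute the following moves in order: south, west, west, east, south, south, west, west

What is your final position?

Answer: Final position: (x=0, y=4)

Derivation:
Start: (x=0, y=1)
  south (south): (x=0, y=1) -> (x=0, y=2)
  west (west): blocked, stay at (x=0, y=2)
  west (west): blocked, stay at (x=0, y=2)
  east (east): (x=0, y=2) -> (x=1, y=2)
  south (south): (x=1, y=2) -> (x=1, y=3)
  south (south): (x=1, y=3) -> (x=1, y=4)
  west (west): (x=1, y=4) -> (x=0, y=4)
  west (west): blocked, stay at (x=0, y=4)
Final: (x=0, y=4)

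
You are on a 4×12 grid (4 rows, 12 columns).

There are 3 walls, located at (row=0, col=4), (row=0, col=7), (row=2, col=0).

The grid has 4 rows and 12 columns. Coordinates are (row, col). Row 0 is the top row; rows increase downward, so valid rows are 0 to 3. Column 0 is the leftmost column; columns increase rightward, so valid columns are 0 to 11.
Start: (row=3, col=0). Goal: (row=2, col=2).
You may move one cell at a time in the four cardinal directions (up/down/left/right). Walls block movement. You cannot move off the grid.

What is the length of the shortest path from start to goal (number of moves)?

Answer: Shortest path length: 3

Derivation:
BFS from (row=3, col=0) until reaching (row=2, col=2):
  Distance 0: (row=3, col=0)
  Distance 1: (row=3, col=1)
  Distance 2: (row=2, col=1), (row=3, col=2)
  Distance 3: (row=1, col=1), (row=2, col=2), (row=3, col=3)  <- goal reached here
One shortest path (3 moves): (row=3, col=0) -> (row=3, col=1) -> (row=3, col=2) -> (row=2, col=2)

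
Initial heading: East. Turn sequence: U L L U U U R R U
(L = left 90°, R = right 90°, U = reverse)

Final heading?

Start: East
  U (U-turn (180°)) -> West
  L (left (90° counter-clockwise)) -> South
  L (left (90° counter-clockwise)) -> East
  U (U-turn (180°)) -> West
  U (U-turn (180°)) -> East
  U (U-turn (180°)) -> West
  R (right (90° clockwise)) -> North
  R (right (90° clockwise)) -> East
  U (U-turn (180°)) -> West
Final: West

Answer: Final heading: West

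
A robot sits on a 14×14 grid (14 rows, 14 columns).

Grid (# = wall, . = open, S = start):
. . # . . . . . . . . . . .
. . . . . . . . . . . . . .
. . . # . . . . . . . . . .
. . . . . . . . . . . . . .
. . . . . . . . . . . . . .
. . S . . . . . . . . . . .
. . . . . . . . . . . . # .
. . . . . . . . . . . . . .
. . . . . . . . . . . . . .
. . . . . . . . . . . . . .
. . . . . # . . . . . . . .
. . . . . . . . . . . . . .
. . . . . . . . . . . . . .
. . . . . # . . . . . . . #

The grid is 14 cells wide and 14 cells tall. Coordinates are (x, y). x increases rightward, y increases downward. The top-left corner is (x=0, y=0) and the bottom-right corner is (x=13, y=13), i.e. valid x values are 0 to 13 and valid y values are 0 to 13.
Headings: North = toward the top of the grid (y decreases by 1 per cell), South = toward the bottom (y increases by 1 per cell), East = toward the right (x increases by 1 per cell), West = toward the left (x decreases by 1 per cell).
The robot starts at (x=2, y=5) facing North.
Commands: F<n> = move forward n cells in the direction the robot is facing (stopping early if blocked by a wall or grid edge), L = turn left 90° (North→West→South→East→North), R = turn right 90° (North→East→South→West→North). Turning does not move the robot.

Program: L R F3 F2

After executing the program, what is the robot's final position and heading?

Start: (x=2, y=5), facing North
  L: turn left, now facing West
  R: turn right, now facing North
  F3: move forward 3, now at (x=2, y=2)
  F2: move forward 1/2 (blocked), now at (x=2, y=1)
Final: (x=2, y=1), facing North

Answer: Final position: (x=2, y=1), facing North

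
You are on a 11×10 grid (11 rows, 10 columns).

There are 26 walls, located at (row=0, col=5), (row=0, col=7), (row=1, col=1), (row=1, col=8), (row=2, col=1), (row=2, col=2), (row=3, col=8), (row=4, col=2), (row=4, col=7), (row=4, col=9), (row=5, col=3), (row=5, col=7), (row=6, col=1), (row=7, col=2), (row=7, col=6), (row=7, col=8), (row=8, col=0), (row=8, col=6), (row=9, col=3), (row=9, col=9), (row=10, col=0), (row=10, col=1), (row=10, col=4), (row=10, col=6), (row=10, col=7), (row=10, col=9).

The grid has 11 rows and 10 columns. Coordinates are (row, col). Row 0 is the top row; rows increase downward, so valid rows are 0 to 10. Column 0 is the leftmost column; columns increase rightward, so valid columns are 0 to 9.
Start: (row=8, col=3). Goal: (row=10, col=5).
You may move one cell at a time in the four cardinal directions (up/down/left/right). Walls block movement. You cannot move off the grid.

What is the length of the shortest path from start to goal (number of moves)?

BFS from (row=8, col=3) until reaching (row=10, col=5):
  Distance 0: (row=8, col=3)
  Distance 1: (row=7, col=3), (row=8, col=2), (row=8, col=4)
  Distance 2: (row=6, col=3), (row=7, col=4), (row=8, col=1), (row=8, col=5), (row=9, col=2), (row=9, col=4)
  Distance 3: (row=6, col=2), (row=6, col=4), (row=7, col=1), (row=7, col=5), (row=9, col=1), (row=9, col=5), (row=10, col=2)
  Distance 4: (row=5, col=2), (row=5, col=4), (row=6, col=5), (row=7, col=0), (row=9, col=0), (row=9, col=6), (row=10, col=3), (row=10, col=5)  <- goal reached here
One shortest path (4 moves): (row=8, col=3) -> (row=8, col=4) -> (row=8, col=5) -> (row=9, col=5) -> (row=10, col=5)

Answer: Shortest path length: 4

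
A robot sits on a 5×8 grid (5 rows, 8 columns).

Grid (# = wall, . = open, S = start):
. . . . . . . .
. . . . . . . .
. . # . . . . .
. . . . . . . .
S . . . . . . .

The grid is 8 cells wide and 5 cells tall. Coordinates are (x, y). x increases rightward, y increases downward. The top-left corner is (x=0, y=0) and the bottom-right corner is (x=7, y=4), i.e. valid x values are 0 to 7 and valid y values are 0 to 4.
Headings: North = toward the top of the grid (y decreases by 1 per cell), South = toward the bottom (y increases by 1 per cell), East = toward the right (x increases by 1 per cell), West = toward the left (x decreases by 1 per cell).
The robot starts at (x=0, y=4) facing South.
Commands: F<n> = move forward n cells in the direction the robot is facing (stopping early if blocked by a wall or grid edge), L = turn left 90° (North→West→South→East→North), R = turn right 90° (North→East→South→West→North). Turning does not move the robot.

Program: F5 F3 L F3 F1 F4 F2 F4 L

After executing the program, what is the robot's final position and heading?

Answer: Final position: (x=7, y=4), facing North

Derivation:
Start: (x=0, y=4), facing South
  F5: move forward 0/5 (blocked), now at (x=0, y=4)
  F3: move forward 0/3 (blocked), now at (x=0, y=4)
  L: turn left, now facing East
  F3: move forward 3, now at (x=3, y=4)
  F1: move forward 1, now at (x=4, y=4)
  F4: move forward 3/4 (blocked), now at (x=7, y=4)
  F2: move forward 0/2 (blocked), now at (x=7, y=4)
  F4: move forward 0/4 (blocked), now at (x=7, y=4)
  L: turn left, now facing North
Final: (x=7, y=4), facing North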